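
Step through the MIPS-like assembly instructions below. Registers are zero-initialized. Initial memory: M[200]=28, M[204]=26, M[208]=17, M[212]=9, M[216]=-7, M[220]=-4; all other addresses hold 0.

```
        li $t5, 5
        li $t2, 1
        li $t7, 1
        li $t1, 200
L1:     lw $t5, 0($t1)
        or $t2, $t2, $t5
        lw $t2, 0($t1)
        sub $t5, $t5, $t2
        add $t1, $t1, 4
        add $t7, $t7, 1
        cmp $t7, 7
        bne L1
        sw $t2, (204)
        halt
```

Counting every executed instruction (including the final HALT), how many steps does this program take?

54

$t5=5
$t2=1
$t7=1
$t1=200
$t5=M[200]=28
$t2=1|28=29
$t2=M[200]=28
$t5=28-28=0
$t1=200+4=204
$t7=1+1=2
cmp $t7, 7  (cmp 2,7)
bne L1: taken
$t5=M[204]=26
$t2=28|26=30
$t2=M[204]=26
$t5=26-26=0
$t1=204+4=208
$t7=2+1=3
cmp $t7, 7  (cmp 3,7)
bne L1: taken
$t5=M[208]=17
$t2=26|17=27
$t2=M[208]=17
$t5=17-17=0
$t1=208+4=212
$t7=3+1=4
cmp $t7, 7  (cmp 4,7)
bne L1: taken
$t5=M[212]=9
$t2=17|9=25
$t2=M[212]=9
$t5=9-9=0
$t1=212+4=216
$t7=4+1=5
cmp $t7, 7  (cmp 5,7)
bne L1: taken
$t5=M[216]=-7
$t2=9|(-7)=-7
$t2=M[216]=-7
$t5=(-7)-(-7)=0
$t1=216+4=220
$t7=5+1=6
cmp $t7, 7  (cmp 6,7)
bne L1: taken
$t5=M[220]=-4
$t2=(-7)|(-4)=-3
$t2=M[220]=-4
$t5=(-4)-(-4)=0
$t1=220+4=224
$t7=6+1=7
cmp $t7, 7  (cmp 7,7)
bne L1: not taken
sw $t2, (204) → M[204]=-4
halt.
Total executed instructions: 54.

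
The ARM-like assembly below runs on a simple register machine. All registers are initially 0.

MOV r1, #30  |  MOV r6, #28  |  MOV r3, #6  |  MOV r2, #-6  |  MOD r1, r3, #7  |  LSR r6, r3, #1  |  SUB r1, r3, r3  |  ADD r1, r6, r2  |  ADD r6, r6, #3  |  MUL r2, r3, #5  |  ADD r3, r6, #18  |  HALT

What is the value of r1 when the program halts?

after MOV r1, #30: r1=30
after MOV r6, #28: r6=28
after MOV r3, #6: r3=6
after MOV r2, #-6: r2=-6
after MOD r1, r3, #7: r1=6%7=6
after LSR r6, r3, #1: r6=6>>1=3
after SUB r1, r3, r3: r1=6-6=0
after ADD r1, r6, r2: r1=3+(-6)=-3
after ADD r6, r6, #3: r6=3+3=6
after MUL r2, r3, #5: r2=6*5=30
after ADD r3, r6, #18: r3=6+18=24
halt.

-3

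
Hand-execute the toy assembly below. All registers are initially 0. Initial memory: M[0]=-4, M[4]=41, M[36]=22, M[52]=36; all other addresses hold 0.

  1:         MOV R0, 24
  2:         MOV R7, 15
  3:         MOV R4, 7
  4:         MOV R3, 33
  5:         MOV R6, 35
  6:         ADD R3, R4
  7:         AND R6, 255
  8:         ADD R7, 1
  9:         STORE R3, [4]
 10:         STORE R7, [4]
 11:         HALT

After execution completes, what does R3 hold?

40

R0=24
R7=15
R4=7
R3=33
R6=35
R3=33+7=40
R6=35&255=35
R7=15+1=16
STORE R3, [4] → M[4]=40
STORE R7, [4] → M[4]=16
halt.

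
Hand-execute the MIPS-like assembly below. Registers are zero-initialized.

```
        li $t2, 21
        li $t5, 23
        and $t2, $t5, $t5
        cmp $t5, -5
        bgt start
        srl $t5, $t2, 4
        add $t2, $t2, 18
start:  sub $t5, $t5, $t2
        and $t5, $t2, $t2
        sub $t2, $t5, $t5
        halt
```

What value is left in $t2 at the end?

li $t2, 21 → $t2=21
li $t5, 23 → $t5=23
and $t2, $t5, $t5 → $t2=23&23=23
cmp $t5, -5  (cmp 23,-5)
bgt start: taken
sub $t5, $t5, $t2 → $t5=23-23=0
and $t5, $t2, $t2 → $t5=23&23=23
sub $t2, $t5, $t5 → $t2=23-23=0
halt.

0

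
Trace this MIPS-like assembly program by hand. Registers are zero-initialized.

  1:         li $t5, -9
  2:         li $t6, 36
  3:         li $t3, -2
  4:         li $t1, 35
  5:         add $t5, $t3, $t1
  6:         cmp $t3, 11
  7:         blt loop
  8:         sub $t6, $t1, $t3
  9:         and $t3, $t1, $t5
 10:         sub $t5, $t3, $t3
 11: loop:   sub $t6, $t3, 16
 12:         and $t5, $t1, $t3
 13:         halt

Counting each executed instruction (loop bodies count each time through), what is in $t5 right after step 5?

$t5=-9
$t6=36
$t3=-2
$t1=35
$t5=(-2)+35=33
After step 5: $t5 = 33.

33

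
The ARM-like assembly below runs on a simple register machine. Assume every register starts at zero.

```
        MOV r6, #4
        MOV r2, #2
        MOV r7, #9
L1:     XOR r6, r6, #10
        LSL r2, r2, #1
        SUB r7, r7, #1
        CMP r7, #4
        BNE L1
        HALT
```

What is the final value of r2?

MOV r6, #4 → r6=4
MOV r2, #2 → r2=2
MOV r7, #9 → r7=9
XOR r6, r6, #10 → r6=4^10=14
LSL r2, r2, #1 → r2=2<<1=4
SUB r7, r7, #1 → r7=9-1=8
CMP r7, #4  (cmp 8,4)
BNE L1: taken
XOR r6, r6, #10 → r6=14^10=4
LSL r2, r2, #1 → r2=4<<1=8
SUB r7, r7, #1 → r7=8-1=7
CMP r7, #4  (cmp 7,4)
BNE L1: taken
XOR r6, r6, #10 → r6=4^10=14
LSL r2, r2, #1 → r2=8<<1=16
SUB r7, r7, #1 → r7=7-1=6
CMP r7, #4  (cmp 6,4)
BNE L1: taken
XOR r6, r6, #10 → r6=14^10=4
LSL r2, r2, #1 → r2=16<<1=32
SUB r7, r7, #1 → r7=6-1=5
CMP r7, #4  (cmp 5,4)
BNE L1: taken
XOR r6, r6, #10 → r6=4^10=14
LSL r2, r2, #1 → r2=32<<1=64
SUB r7, r7, #1 → r7=5-1=4
CMP r7, #4  (cmp 4,4)
BNE L1: not taken
halt.

64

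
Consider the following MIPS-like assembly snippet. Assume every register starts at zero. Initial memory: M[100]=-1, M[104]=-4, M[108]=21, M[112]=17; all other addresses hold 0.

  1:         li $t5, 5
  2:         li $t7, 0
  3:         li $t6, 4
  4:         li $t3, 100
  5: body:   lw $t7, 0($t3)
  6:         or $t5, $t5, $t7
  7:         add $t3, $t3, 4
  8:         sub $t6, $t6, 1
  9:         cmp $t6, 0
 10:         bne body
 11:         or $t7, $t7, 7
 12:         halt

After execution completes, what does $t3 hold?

116

after li $t5, 5: $t5=5
after li $t7, 0: $t7=0
after li $t6, 4: $t6=4
after li $t3, 100: $t3=100
after lw $t7, 0($t3): $t7=M[100]=-1
after or $t5, $t5, $t7: $t5=5|(-1)=-1
after add $t3, $t3, 4: $t3=100+4=104
after sub $t6, $t6, 1: $t6=4-1=3
cmp $t6, 0  (cmp 3,0)
bne body: taken
after lw $t7, 0($t3): $t7=M[104]=-4
after or $t5, $t5, $t7: $t5=(-1)|(-4)=-1
after add $t3, $t3, 4: $t3=104+4=108
after sub $t6, $t6, 1: $t6=3-1=2
cmp $t6, 0  (cmp 2,0)
bne body: taken
after lw $t7, 0($t3): $t7=M[108]=21
after or $t5, $t5, $t7: $t5=(-1)|21=-1
after add $t3, $t3, 4: $t3=108+4=112
after sub $t6, $t6, 1: $t6=2-1=1
cmp $t6, 0  (cmp 1,0)
bne body: taken
after lw $t7, 0($t3): $t7=M[112]=17
after or $t5, $t5, $t7: $t5=(-1)|17=-1
after add $t3, $t3, 4: $t3=112+4=116
after sub $t6, $t6, 1: $t6=1-1=0
cmp $t6, 0  (cmp 0,0)
bne body: not taken
after or $t7, $t7, 7: $t7=17|7=23
halt.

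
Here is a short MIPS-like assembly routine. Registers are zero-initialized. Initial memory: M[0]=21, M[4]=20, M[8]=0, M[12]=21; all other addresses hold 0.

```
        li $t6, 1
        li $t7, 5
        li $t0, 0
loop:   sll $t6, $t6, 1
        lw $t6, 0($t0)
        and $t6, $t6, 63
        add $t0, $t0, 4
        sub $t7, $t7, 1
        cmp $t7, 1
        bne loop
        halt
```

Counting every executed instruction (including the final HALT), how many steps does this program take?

32

after li $t6, 1: $t6=1
after li $t7, 5: $t7=5
after li $t0, 0: $t0=0
after sll $t6, $t6, 1: $t6=1<<1=2
after lw $t6, 0($t0): $t6=M[0]=21
after and $t6, $t6, 63: $t6=21&63=21
after add $t0, $t0, 4: $t0=0+4=4
after sub $t7, $t7, 1: $t7=5-1=4
cmp $t7, 1  (cmp 4,1)
bne loop: taken
after sll $t6, $t6, 1: $t6=21<<1=42
after lw $t6, 0($t0): $t6=M[4]=20
after and $t6, $t6, 63: $t6=20&63=20
after add $t0, $t0, 4: $t0=4+4=8
after sub $t7, $t7, 1: $t7=4-1=3
cmp $t7, 1  (cmp 3,1)
bne loop: taken
after sll $t6, $t6, 1: $t6=20<<1=40
after lw $t6, 0($t0): $t6=M[8]=0
after and $t6, $t6, 63: $t6=0&63=0
after add $t0, $t0, 4: $t0=8+4=12
after sub $t7, $t7, 1: $t7=3-1=2
cmp $t7, 1  (cmp 2,1)
bne loop: taken
after sll $t6, $t6, 1: $t6=0<<1=0
after lw $t6, 0($t0): $t6=M[12]=21
after and $t6, $t6, 63: $t6=21&63=21
after add $t0, $t0, 4: $t0=12+4=16
after sub $t7, $t7, 1: $t7=2-1=1
cmp $t7, 1  (cmp 1,1)
bne loop: not taken
halt.
Total executed instructions: 32.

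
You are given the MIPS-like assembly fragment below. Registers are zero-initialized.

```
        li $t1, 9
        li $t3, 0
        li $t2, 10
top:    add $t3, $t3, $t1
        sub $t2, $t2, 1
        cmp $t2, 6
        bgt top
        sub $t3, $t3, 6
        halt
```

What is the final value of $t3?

li $t1, 9 → $t1=9
li $t3, 0 → $t3=0
li $t2, 10 → $t2=10
add $t3, $t3, $t1 → $t3=0+9=9
sub $t2, $t2, 1 → $t2=10-1=9
cmp $t2, 6  (cmp 9,6)
bgt top: taken
add $t3, $t3, $t1 → $t3=9+9=18
sub $t2, $t2, 1 → $t2=9-1=8
cmp $t2, 6  (cmp 8,6)
bgt top: taken
add $t3, $t3, $t1 → $t3=18+9=27
sub $t2, $t2, 1 → $t2=8-1=7
cmp $t2, 6  (cmp 7,6)
bgt top: taken
add $t3, $t3, $t1 → $t3=27+9=36
sub $t2, $t2, 1 → $t2=7-1=6
cmp $t2, 6  (cmp 6,6)
bgt top: not taken
sub $t3, $t3, 6 → $t3=36-6=30
halt.

30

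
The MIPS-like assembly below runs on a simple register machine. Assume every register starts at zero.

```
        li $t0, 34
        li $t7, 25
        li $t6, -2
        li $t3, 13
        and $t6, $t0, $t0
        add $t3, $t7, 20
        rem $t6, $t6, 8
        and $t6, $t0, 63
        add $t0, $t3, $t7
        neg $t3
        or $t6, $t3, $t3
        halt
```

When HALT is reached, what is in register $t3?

-45

after li $t0, 34: $t0=34
after li $t7, 25: $t7=25
after li $t6, -2: $t6=-2
after li $t3, 13: $t3=13
after and $t6, $t0, $t0: $t6=34&34=34
after add $t3, $t7, 20: $t3=25+20=45
after rem $t6, $t6, 8: $t6=34%8=2
after and $t6, $t0, 63: $t6=34&63=34
after add $t0, $t3, $t7: $t0=45+25=70
after neg $t3: $t3=-(45)=-45
after or $t6, $t3, $t3: $t6=(-45)|(-45)=-45
halt.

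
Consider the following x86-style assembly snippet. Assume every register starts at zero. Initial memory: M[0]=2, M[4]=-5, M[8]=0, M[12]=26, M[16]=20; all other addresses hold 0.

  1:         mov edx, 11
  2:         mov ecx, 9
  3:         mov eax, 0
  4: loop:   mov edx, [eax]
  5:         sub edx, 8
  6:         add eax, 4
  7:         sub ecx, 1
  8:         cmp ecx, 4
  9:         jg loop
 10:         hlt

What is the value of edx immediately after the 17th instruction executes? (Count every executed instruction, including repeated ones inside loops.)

after mov edx, 11: edx=11
after mov ecx, 9: ecx=9
after mov eax, 0: eax=0
after mov edx, [eax]: edx=M[0]=2
after sub edx, 8: edx=2-8=-6
after add eax, 4: eax=0+4=4
after sub ecx, 1: ecx=9-1=8
cmp ecx, 4  (cmp 8,4)
jg loop: taken
after mov edx, [eax]: edx=M[4]=-5
after sub edx, 8: edx=(-5)-8=-13
after add eax, 4: eax=4+4=8
after sub ecx, 1: ecx=8-1=7
cmp ecx, 4  (cmp 7,4)
jg loop: taken
after mov edx, [eax]: edx=M[8]=0
after sub edx, 8: edx=0-8=-8
After step 17: edx = -8.

-8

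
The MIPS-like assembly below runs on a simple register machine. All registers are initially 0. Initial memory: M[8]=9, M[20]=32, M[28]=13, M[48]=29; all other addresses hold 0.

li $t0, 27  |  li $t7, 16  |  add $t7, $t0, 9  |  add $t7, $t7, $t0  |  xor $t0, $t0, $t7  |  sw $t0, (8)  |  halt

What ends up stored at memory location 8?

li $t0, 27 → $t0=27
li $t7, 16 → $t7=16
add $t7, $t0, 9 → $t7=27+9=36
add $t7, $t7, $t0 → $t7=36+27=63
xor $t0, $t0, $t7 → $t0=27^63=36
sw $t0, (8) → M[8]=36
halt.

36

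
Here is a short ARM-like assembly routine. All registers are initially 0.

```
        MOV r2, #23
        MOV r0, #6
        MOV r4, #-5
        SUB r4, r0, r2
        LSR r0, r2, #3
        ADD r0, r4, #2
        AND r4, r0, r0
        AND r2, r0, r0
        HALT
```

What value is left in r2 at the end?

-15

MOV r2, #23 → r2=23
MOV r0, #6 → r0=6
MOV r4, #-5 → r4=-5
SUB r4, r0, r2 → r4=6-23=-17
LSR r0, r2, #3 → r0=23>>3=2
ADD r0, r4, #2 → r0=(-17)+2=-15
AND r4, r0, r0 → r4=(-15)&(-15)=-15
AND r2, r0, r0 → r2=(-15)&(-15)=-15
halt.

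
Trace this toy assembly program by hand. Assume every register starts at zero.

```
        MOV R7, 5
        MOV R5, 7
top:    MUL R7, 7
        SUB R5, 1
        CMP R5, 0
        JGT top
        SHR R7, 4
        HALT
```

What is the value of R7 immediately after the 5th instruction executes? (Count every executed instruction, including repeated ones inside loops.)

MOV R7, 5 → R7=5
MOV R5, 7 → R5=7
MUL R7, 7 → R7=5*7=35
SUB R5, 1 → R5=7-1=6
CMP R5, 0  (cmp 6,0)
After step 5: R7 = 35.

35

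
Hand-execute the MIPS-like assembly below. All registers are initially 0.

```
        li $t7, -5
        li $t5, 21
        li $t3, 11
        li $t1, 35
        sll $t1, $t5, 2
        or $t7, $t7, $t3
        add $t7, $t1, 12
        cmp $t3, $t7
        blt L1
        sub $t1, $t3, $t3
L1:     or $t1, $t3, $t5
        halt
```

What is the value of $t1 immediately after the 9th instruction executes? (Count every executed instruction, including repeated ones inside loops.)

li $t7, -5 → $t7=-5
li $t5, 21 → $t5=21
li $t3, 11 → $t3=11
li $t1, 35 → $t1=35
sll $t1, $t5, 2 → $t1=21<<2=84
or $t7, $t7, $t3 → $t7=(-5)|11=-5
add $t7, $t1, 12 → $t7=84+12=96
cmp $t3, $t7  (cmp 11,96)
blt L1: taken
After step 9: $t1 = 84.

84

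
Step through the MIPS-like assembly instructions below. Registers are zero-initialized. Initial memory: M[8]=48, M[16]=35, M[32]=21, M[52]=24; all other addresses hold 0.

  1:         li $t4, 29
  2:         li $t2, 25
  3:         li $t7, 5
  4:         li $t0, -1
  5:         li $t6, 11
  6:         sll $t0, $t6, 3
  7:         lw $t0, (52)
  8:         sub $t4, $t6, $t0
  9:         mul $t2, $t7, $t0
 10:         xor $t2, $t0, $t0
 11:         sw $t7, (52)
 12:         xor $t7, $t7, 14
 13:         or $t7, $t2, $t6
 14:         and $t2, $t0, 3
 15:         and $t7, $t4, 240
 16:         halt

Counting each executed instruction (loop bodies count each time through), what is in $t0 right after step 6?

88

after li $t4, 29: $t4=29
after li $t2, 25: $t2=25
after li $t7, 5: $t7=5
after li $t0, -1: $t0=-1
after li $t6, 11: $t6=11
after sll $t0, $t6, 3: $t0=11<<3=88
After step 6: $t0 = 88.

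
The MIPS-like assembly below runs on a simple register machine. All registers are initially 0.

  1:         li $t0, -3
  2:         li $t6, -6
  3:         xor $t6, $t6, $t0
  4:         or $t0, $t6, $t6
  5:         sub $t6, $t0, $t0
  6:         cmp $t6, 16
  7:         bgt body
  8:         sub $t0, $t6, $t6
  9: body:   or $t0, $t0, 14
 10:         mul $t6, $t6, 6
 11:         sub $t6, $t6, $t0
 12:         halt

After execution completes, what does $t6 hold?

-14

$t0=-3
$t6=-6
$t6=(-6)^(-3)=7
$t0=7|7=7
$t6=7-7=0
cmp $t6, 16  (cmp 0,16)
bgt body: not taken
$t0=0-0=0
$t0=0|14=14
$t6=0*6=0
$t6=0-14=-14
halt.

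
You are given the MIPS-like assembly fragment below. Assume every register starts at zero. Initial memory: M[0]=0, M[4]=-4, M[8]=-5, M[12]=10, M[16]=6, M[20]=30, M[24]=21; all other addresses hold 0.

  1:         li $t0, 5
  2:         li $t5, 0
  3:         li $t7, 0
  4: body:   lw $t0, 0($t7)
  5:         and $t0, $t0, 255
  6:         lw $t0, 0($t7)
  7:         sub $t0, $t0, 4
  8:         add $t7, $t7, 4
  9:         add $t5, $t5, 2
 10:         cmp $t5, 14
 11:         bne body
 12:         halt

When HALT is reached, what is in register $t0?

after li $t0, 5: $t0=5
after li $t5, 0: $t5=0
after li $t7, 0: $t7=0
after lw $t0, 0($t7): $t0=M[0]=0
after and $t0, $t0, 255: $t0=0&255=0
after lw $t0, 0($t7): $t0=M[0]=0
after sub $t0, $t0, 4: $t0=0-4=-4
after add $t7, $t7, 4: $t7=0+4=4
after add $t5, $t5, 2: $t5=0+2=2
cmp $t5, 14  (cmp 2,14)
bne body: taken
after lw $t0, 0($t7): $t0=M[4]=-4
after and $t0, $t0, 255: $t0=(-4)&255=252
after lw $t0, 0($t7): $t0=M[4]=-4
after sub $t0, $t0, 4: $t0=(-4)-4=-8
after add $t7, $t7, 4: $t7=4+4=8
after add $t5, $t5, 2: $t5=2+2=4
cmp $t5, 14  (cmp 4,14)
bne body: taken
after lw $t0, 0($t7): $t0=M[8]=-5
after and $t0, $t0, 255: $t0=(-5)&255=251
after lw $t0, 0($t7): $t0=M[8]=-5
after sub $t0, $t0, 4: $t0=(-5)-4=-9
after add $t7, $t7, 4: $t7=8+4=12
after add $t5, $t5, 2: $t5=4+2=6
cmp $t5, 14  (cmp 6,14)
bne body: taken
after lw $t0, 0($t7): $t0=M[12]=10
after and $t0, $t0, 255: $t0=10&255=10
after lw $t0, 0($t7): $t0=M[12]=10
after sub $t0, $t0, 4: $t0=10-4=6
after add $t7, $t7, 4: $t7=12+4=16
after add $t5, $t5, 2: $t5=6+2=8
cmp $t5, 14  (cmp 8,14)
bne body: taken
after lw $t0, 0($t7): $t0=M[16]=6
after and $t0, $t0, 255: $t0=6&255=6
after lw $t0, 0($t7): $t0=M[16]=6
after sub $t0, $t0, 4: $t0=6-4=2
after add $t7, $t7, 4: $t7=16+4=20
after add $t5, $t5, 2: $t5=8+2=10
cmp $t5, 14  (cmp 10,14)
bne body: taken
after lw $t0, 0($t7): $t0=M[20]=30
after and $t0, $t0, 255: $t0=30&255=30
after lw $t0, 0($t7): $t0=M[20]=30
after sub $t0, $t0, 4: $t0=30-4=26
after add $t7, $t7, 4: $t7=20+4=24
after add $t5, $t5, 2: $t5=10+2=12
cmp $t5, 14  (cmp 12,14)
bne body: taken
after lw $t0, 0($t7): $t0=M[24]=21
after and $t0, $t0, 255: $t0=21&255=21
after lw $t0, 0($t7): $t0=M[24]=21
after sub $t0, $t0, 4: $t0=21-4=17
after add $t7, $t7, 4: $t7=24+4=28
after add $t5, $t5, 2: $t5=12+2=14
cmp $t5, 14  (cmp 14,14)
bne body: not taken
halt.

17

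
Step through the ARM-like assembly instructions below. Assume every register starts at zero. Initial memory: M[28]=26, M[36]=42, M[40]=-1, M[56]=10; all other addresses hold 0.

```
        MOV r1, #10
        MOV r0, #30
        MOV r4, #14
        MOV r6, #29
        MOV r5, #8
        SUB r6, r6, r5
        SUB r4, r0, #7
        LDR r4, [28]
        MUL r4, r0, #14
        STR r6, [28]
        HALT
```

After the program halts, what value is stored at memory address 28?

r1=10
r0=30
r4=14
r6=29
r5=8
r6=29-8=21
r4=30-7=23
r4=M[28]=26
r4=30*14=420
STR r6, [28] → M[28]=21
halt.

21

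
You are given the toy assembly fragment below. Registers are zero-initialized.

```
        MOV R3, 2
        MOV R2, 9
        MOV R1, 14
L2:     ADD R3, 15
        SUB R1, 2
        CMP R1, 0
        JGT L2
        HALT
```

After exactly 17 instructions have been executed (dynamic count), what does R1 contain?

6

MOV R3, 2 → R3=2
MOV R2, 9 → R2=9
MOV R1, 14 → R1=14
ADD R3, 15 → R3=2+15=17
SUB R1, 2 → R1=14-2=12
CMP R1, 0  (cmp 12,0)
JGT L2: taken
ADD R3, 15 → R3=17+15=32
SUB R1, 2 → R1=12-2=10
CMP R1, 0  (cmp 10,0)
JGT L2: taken
ADD R3, 15 → R3=32+15=47
SUB R1, 2 → R1=10-2=8
CMP R1, 0  (cmp 8,0)
JGT L2: taken
ADD R3, 15 → R3=47+15=62
SUB R1, 2 → R1=8-2=6
After step 17: R1 = 6.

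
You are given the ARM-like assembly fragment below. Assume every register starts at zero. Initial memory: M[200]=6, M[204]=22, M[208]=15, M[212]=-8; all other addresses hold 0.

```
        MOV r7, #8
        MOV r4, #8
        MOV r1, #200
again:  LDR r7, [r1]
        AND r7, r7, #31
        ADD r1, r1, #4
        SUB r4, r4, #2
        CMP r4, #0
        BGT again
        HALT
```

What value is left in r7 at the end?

MOV r7, #8 → r7=8
MOV r4, #8 → r4=8
MOV r1, #200 → r1=200
LDR r7, [r1] → r7=M[200]=6
AND r7, r7, #31 → r7=6&31=6
ADD r1, r1, #4 → r1=200+4=204
SUB r4, r4, #2 → r4=8-2=6
CMP r4, #0  (cmp 6,0)
BGT again: taken
LDR r7, [r1] → r7=M[204]=22
AND r7, r7, #31 → r7=22&31=22
ADD r1, r1, #4 → r1=204+4=208
SUB r4, r4, #2 → r4=6-2=4
CMP r4, #0  (cmp 4,0)
BGT again: taken
LDR r7, [r1] → r7=M[208]=15
AND r7, r7, #31 → r7=15&31=15
ADD r1, r1, #4 → r1=208+4=212
SUB r4, r4, #2 → r4=4-2=2
CMP r4, #0  (cmp 2,0)
BGT again: taken
LDR r7, [r1] → r7=M[212]=-8
AND r7, r7, #31 → r7=(-8)&31=24
ADD r1, r1, #4 → r1=212+4=216
SUB r4, r4, #2 → r4=2-2=0
CMP r4, #0  (cmp 0,0)
BGT again: not taken
halt.

24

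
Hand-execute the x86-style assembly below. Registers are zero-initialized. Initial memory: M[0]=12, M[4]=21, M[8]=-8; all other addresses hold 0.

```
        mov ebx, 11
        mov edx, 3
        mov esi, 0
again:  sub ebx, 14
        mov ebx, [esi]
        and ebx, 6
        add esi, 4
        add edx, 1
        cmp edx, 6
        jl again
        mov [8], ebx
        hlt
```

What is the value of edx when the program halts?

mov ebx, 11 → ebx=11
mov edx, 3 → edx=3
mov esi, 0 → esi=0
sub ebx, 14 → ebx=11-14=-3
mov ebx, [esi] → ebx=M[0]=12
and ebx, 6 → ebx=12&6=4
add esi, 4 → esi=0+4=4
add edx, 1 → edx=3+1=4
cmp edx, 6  (cmp 4,6)
jl again: taken
sub ebx, 14 → ebx=4-14=-10
mov ebx, [esi] → ebx=M[4]=21
and ebx, 6 → ebx=21&6=4
add esi, 4 → esi=4+4=8
add edx, 1 → edx=4+1=5
cmp edx, 6  (cmp 5,6)
jl again: taken
sub ebx, 14 → ebx=4-14=-10
mov ebx, [esi] → ebx=M[8]=-8
and ebx, 6 → ebx=(-8)&6=0
add esi, 4 → esi=8+4=12
add edx, 1 → edx=5+1=6
cmp edx, 6  (cmp 6,6)
jl again: not taken
mov [8], ebx → M[8]=0
halt.

6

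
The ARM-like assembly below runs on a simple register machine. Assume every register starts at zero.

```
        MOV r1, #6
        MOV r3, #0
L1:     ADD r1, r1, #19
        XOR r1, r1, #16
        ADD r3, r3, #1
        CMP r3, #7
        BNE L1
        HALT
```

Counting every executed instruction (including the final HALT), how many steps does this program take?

38

MOV r1, #6 → r1=6
MOV r3, #0 → r3=0
ADD r1, r1, #19 → r1=6+19=25
XOR r1, r1, #16 → r1=25^16=9
ADD r3, r3, #1 → r3=0+1=1
CMP r3, #7  (cmp 1,7)
BNE L1: taken
ADD r1, r1, #19 → r1=9+19=28
XOR r1, r1, #16 → r1=28^16=12
ADD r3, r3, #1 → r3=1+1=2
CMP r3, #7  (cmp 2,7)
BNE L1: taken
ADD r1, r1, #19 → r1=12+19=31
XOR r1, r1, #16 → r1=31^16=15
ADD r3, r3, #1 → r3=2+1=3
CMP r3, #7  (cmp 3,7)
BNE L1: taken
ADD r1, r1, #19 → r1=15+19=34
XOR r1, r1, #16 → r1=34^16=50
ADD r3, r3, #1 → r3=3+1=4
CMP r3, #7  (cmp 4,7)
BNE L1: taken
ADD r1, r1, #19 → r1=50+19=69
XOR r1, r1, #16 → r1=69^16=85
ADD r3, r3, #1 → r3=4+1=5
CMP r3, #7  (cmp 5,7)
BNE L1: taken
ADD r1, r1, #19 → r1=85+19=104
XOR r1, r1, #16 → r1=104^16=120
ADD r3, r3, #1 → r3=5+1=6
CMP r3, #7  (cmp 6,7)
BNE L1: taken
ADD r1, r1, #19 → r1=120+19=139
XOR r1, r1, #16 → r1=139^16=155
ADD r3, r3, #1 → r3=6+1=7
CMP r3, #7  (cmp 7,7)
BNE L1: not taken
halt.
Total executed instructions: 38.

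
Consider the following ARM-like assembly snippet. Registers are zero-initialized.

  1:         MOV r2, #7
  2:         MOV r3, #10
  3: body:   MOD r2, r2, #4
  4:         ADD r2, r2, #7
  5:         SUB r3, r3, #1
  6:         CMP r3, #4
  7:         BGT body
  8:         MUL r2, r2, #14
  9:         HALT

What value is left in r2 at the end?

MOV r2, #7 → r2=7
MOV r3, #10 → r3=10
MOD r2, r2, #4 → r2=7%4=3
ADD r2, r2, #7 → r2=3+7=10
SUB r3, r3, #1 → r3=10-1=9
CMP r3, #4  (cmp 9,4)
BGT body: taken
MOD r2, r2, #4 → r2=10%4=2
ADD r2, r2, #7 → r2=2+7=9
SUB r3, r3, #1 → r3=9-1=8
CMP r3, #4  (cmp 8,4)
BGT body: taken
MOD r2, r2, #4 → r2=9%4=1
ADD r2, r2, #7 → r2=1+7=8
SUB r3, r3, #1 → r3=8-1=7
CMP r3, #4  (cmp 7,4)
BGT body: taken
MOD r2, r2, #4 → r2=8%4=0
ADD r2, r2, #7 → r2=0+7=7
SUB r3, r3, #1 → r3=7-1=6
CMP r3, #4  (cmp 6,4)
BGT body: taken
MOD r2, r2, #4 → r2=7%4=3
ADD r2, r2, #7 → r2=3+7=10
SUB r3, r3, #1 → r3=6-1=5
CMP r3, #4  (cmp 5,4)
BGT body: taken
MOD r2, r2, #4 → r2=10%4=2
ADD r2, r2, #7 → r2=2+7=9
SUB r3, r3, #1 → r3=5-1=4
CMP r3, #4  (cmp 4,4)
BGT body: not taken
MUL r2, r2, #14 → r2=9*14=126
halt.

126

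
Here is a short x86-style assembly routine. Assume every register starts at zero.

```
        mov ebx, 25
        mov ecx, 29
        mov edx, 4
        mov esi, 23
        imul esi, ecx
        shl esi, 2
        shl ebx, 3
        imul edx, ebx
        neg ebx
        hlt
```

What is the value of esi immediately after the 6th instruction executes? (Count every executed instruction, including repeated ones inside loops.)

2668

after mov ebx, 25: ebx=25
after mov ecx, 29: ecx=29
after mov edx, 4: edx=4
after mov esi, 23: esi=23
after imul esi, ecx: esi=23*29=667
after shl esi, 2: esi=667<<2=2668
After step 6: esi = 2668.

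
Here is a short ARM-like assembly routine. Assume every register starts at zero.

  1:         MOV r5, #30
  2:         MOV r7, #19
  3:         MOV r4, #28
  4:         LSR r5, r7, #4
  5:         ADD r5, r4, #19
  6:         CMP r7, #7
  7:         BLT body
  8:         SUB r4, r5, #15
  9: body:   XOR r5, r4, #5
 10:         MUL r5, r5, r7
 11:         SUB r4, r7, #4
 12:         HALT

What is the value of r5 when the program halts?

r5=30
r7=19
r4=28
r5=19>>4=1
r5=28+19=47
CMP r7, #7  (cmp 19,7)
BLT body: not taken
r4=47-15=32
r5=32^5=37
r5=37*19=703
r4=19-4=15
halt.

703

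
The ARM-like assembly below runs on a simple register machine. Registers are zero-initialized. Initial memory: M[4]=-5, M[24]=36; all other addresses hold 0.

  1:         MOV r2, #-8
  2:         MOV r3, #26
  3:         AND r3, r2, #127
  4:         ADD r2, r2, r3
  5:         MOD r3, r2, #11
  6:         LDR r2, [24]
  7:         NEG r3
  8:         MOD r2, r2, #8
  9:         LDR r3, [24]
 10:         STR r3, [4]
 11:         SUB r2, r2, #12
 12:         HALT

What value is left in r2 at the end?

after MOV r2, #-8: r2=-8
after MOV r3, #26: r3=26
after AND r3, r2, #127: r3=(-8)&127=120
after ADD r2, r2, r3: r2=(-8)+120=112
after MOD r3, r2, #11: r3=112%11=2
after LDR r2, [24]: r2=M[24]=36
after NEG r3: r3=-(2)=-2
after MOD r2, r2, #8: r2=36%8=4
after LDR r3, [24]: r3=M[24]=36
STR r3, [4] → M[4]=36
after SUB r2, r2, #12: r2=4-12=-8
halt.

-8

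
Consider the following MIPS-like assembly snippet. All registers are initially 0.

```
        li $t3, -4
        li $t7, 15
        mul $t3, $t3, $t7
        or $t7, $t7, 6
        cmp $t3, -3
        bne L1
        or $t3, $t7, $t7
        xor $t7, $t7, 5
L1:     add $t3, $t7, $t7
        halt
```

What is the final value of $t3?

30

li $t3, -4 → $t3=-4
li $t7, 15 → $t7=15
mul $t3, $t3, $t7 → $t3=(-4)*15=-60
or $t7, $t7, 6 → $t7=15|6=15
cmp $t3, -3  (cmp -60,-3)
bne L1: taken
add $t3, $t7, $t7 → $t3=15+15=30
halt.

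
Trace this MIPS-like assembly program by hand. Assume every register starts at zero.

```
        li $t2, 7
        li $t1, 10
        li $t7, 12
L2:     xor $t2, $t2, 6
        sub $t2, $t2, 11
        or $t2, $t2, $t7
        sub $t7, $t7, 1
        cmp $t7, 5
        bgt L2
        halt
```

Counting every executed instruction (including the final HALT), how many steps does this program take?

li $t2, 7 → $t2=7
li $t1, 10 → $t1=10
li $t7, 12 → $t7=12
xor $t2, $t2, 6 → $t2=7^6=1
sub $t2, $t2, 11 → $t2=1-11=-10
or $t2, $t2, $t7 → $t2=(-10)|12=-2
sub $t7, $t7, 1 → $t7=12-1=11
cmp $t7, 5  (cmp 11,5)
bgt L2: taken
xor $t2, $t2, 6 → $t2=(-2)^6=-8
sub $t2, $t2, 11 → $t2=(-8)-11=-19
or $t2, $t2, $t7 → $t2=(-19)|11=-17
sub $t7, $t7, 1 → $t7=11-1=10
cmp $t7, 5  (cmp 10,5)
bgt L2: taken
xor $t2, $t2, 6 → $t2=(-17)^6=-23
sub $t2, $t2, 11 → $t2=(-23)-11=-34
or $t2, $t2, $t7 → $t2=(-34)|10=-34
sub $t7, $t7, 1 → $t7=10-1=9
cmp $t7, 5  (cmp 9,5)
bgt L2: taken
xor $t2, $t2, 6 → $t2=(-34)^6=-40
sub $t2, $t2, 11 → $t2=(-40)-11=-51
or $t2, $t2, $t7 → $t2=(-51)|9=-51
sub $t7, $t7, 1 → $t7=9-1=8
cmp $t7, 5  (cmp 8,5)
bgt L2: taken
xor $t2, $t2, 6 → $t2=(-51)^6=-53
sub $t2, $t2, 11 → $t2=(-53)-11=-64
or $t2, $t2, $t7 → $t2=(-64)|8=-56
sub $t7, $t7, 1 → $t7=8-1=7
cmp $t7, 5  (cmp 7,5)
bgt L2: taken
xor $t2, $t2, 6 → $t2=(-56)^6=-50
sub $t2, $t2, 11 → $t2=(-50)-11=-61
or $t2, $t2, $t7 → $t2=(-61)|7=-57
sub $t7, $t7, 1 → $t7=7-1=6
cmp $t7, 5  (cmp 6,5)
bgt L2: taken
xor $t2, $t2, 6 → $t2=(-57)^6=-63
sub $t2, $t2, 11 → $t2=(-63)-11=-74
or $t2, $t2, $t7 → $t2=(-74)|6=-74
sub $t7, $t7, 1 → $t7=6-1=5
cmp $t7, 5  (cmp 5,5)
bgt L2: not taken
halt.
Total executed instructions: 46.

46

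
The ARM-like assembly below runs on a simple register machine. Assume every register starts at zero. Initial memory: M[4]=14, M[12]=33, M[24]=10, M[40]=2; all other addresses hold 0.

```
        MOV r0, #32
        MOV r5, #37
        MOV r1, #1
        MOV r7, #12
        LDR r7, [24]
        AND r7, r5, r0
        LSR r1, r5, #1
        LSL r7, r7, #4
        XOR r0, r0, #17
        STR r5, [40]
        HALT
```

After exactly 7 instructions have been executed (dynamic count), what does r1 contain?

18

MOV r0, #32 → r0=32
MOV r5, #37 → r5=37
MOV r1, #1 → r1=1
MOV r7, #12 → r7=12
LDR r7, [24] → r7=M[24]=10
AND r7, r5, r0 → r7=37&32=32
LSR r1, r5, #1 → r1=37>>1=18
After step 7: r1 = 18.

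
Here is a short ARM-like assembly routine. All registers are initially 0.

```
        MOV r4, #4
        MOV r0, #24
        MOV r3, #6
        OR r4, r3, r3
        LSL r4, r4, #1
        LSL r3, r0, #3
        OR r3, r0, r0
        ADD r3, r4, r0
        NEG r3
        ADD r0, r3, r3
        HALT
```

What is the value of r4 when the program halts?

r4=4
r0=24
r3=6
r4=6|6=6
r4=6<<1=12
r3=24<<3=192
r3=24|24=24
r3=12+24=36
r3=-(36)=-36
r0=(-36)+(-36)=-72
halt.

12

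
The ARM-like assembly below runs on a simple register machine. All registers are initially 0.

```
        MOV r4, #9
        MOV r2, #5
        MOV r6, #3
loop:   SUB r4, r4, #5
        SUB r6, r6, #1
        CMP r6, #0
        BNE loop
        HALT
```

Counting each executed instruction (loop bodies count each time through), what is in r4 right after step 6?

4

after MOV r4, #9: r4=9
after MOV r2, #5: r2=5
after MOV r6, #3: r6=3
after SUB r4, r4, #5: r4=9-5=4
after SUB r6, r6, #1: r6=3-1=2
CMP r6, #0  (cmp 2,0)
After step 6: r4 = 4.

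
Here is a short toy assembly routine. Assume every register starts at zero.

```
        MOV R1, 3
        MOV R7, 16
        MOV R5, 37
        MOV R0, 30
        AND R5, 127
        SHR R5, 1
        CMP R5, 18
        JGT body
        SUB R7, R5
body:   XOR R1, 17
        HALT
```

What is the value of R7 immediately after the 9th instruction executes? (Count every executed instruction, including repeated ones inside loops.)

MOV R1, 3 → R1=3
MOV R7, 16 → R7=16
MOV R5, 37 → R5=37
MOV R0, 30 → R0=30
AND R5, 127 → R5=37&127=37
SHR R5, 1 → R5=37>>1=18
CMP R5, 18  (cmp 18,18)
JGT body: not taken
SUB R7, R5 → R7=16-18=-2
After step 9: R7 = -2.

-2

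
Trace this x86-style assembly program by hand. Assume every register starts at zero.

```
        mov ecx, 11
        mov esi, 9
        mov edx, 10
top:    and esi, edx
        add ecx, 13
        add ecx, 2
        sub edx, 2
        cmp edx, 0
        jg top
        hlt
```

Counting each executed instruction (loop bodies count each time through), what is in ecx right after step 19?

after mov ecx, 11: ecx=11
after mov esi, 9: esi=9
after mov edx, 10: edx=10
after and esi, edx: esi=9&10=8
after add ecx, 13: ecx=11+13=24
after add ecx, 2: ecx=24+2=26
after sub edx, 2: edx=10-2=8
cmp edx, 0  (cmp 8,0)
jg top: taken
after and esi, edx: esi=8&8=8
after add ecx, 13: ecx=26+13=39
after add ecx, 2: ecx=39+2=41
after sub edx, 2: edx=8-2=6
cmp edx, 0  (cmp 6,0)
jg top: taken
after and esi, edx: esi=8&6=0
after add ecx, 13: ecx=41+13=54
after add ecx, 2: ecx=54+2=56
after sub edx, 2: edx=6-2=4
After step 19: ecx = 56.

56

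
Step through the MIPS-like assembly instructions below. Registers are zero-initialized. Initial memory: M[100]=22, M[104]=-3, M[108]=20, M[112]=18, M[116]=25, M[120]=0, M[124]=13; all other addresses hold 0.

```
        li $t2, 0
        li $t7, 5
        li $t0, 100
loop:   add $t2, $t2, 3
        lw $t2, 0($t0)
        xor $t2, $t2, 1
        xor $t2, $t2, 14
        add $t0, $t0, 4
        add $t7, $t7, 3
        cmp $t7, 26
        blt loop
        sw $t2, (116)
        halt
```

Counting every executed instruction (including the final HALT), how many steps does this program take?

61

after li $t2, 0: $t2=0
after li $t7, 5: $t7=5
after li $t0, 100: $t0=100
after add $t2, $t2, 3: $t2=0+3=3
after lw $t2, 0($t0): $t2=M[100]=22
after xor $t2, $t2, 1: $t2=22^1=23
after xor $t2, $t2, 14: $t2=23^14=25
after add $t0, $t0, 4: $t0=100+4=104
after add $t7, $t7, 3: $t7=5+3=8
cmp $t7, 26  (cmp 8,26)
blt loop: taken
after add $t2, $t2, 3: $t2=25+3=28
after lw $t2, 0($t0): $t2=M[104]=-3
after xor $t2, $t2, 1: $t2=(-3)^1=-4
after xor $t2, $t2, 14: $t2=(-4)^14=-14
after add $t0, $t0, 4: $t0=104+4=108
after add $t7, $t7, 3: $t7=8+3=11
cmp $t7, 26  (cmp 11,26)
blt loop: taken
after add $t2, $t2, 3: $t2=(-14)+3=-11
after lw $t2, 0($t0): $t2=M[108]=20
after xor $t2, $t2, 1: $t2=20^1=21
after xor $t2, $t2, 14: $t2=21^14=27
after add $t0, $t0, 4: $t0=108+4=112
after add $t7, $t7, 3: $t7=11+3=14
cmp $t7, 26  (cmp 14,26)
blt loop: taken
after add $t2, $t2, 3: $t2=27+3=30
after lw $t2, 0($t0): $t2=M[112]=18
after xor $t2, $t2, 1: $t2=18^1=19
after xor $t2, $t2, 14: $t2=19^14=29
after add $t0, $t0, 4: $t0=112+4=116
after add $t7, $t7, 3: $t7=14+3=17
cmp $t7, 26  (cmp 17,26)
blt loop: taken
after add $t2, $t2, 3: $t2=29+3=32
after lw $t2, 0($t0): $t2=M[116]=25
after xor $t2, $t2, 1: $t2=25^1=24
after xor $t2, $t2, 14: $t2=24^14=22
after add $t0, $t0, 4: $t0=116+4=120
after add $t7, $t7, 3: $t7=17+3=20
cmp $t7, 26  (cmp 20,26)
blt loop: taken
after add $t2, $t2, 3: $t2=22+3=25
after lw $t2, 0($t0): $t2=M[120]=0
after xor $t2, $t2, 1: $t2=0^1=1
after xor $t2, $t2, 14: $t2=1^14=15
after add $t0, $t0, 4: $t0=120+4=124
after add $t7, $t7, 3: $t7=20+3=23
cmp $t7, 26  (cmp 23,26)
blt loop: taken
after add $t2, $t2, 3: $t2=15+3=18
after lw $t2, 0($t0): $t2=M[124]=13
after xor $t2, $t2, 1: $t2=13^1=12
after xor $t2, $t2, 14: $t2=12^14=2
after add $t0, $t0, 4: $t0=124+4=128
after add $t7, $t7, 3: $t7=23+3=26
cmp $t7, 26  (cmp 26,26)
blt loop: not taken
sw $t2, (116) → M[116]=2
halt.
Total executed instructions: 61.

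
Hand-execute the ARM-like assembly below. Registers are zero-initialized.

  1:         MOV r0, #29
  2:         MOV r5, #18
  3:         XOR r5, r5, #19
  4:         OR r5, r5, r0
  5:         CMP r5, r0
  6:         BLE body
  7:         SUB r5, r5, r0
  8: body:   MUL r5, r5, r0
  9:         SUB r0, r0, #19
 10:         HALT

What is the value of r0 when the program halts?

after MOV r0, #29: r0=29
after MOV r5, #18: r5=18
after XOR r5, r5, #19: r5=18^19=1
after OR r5, r5, r0: r5=1|29=29
CMP r5, r0  (cmp 29,29)
BLE body: taken
after MUL r5, r5, r0: r5=29*29=841
after SUB r0, r0, #19: r0=29-19=10
halt.

10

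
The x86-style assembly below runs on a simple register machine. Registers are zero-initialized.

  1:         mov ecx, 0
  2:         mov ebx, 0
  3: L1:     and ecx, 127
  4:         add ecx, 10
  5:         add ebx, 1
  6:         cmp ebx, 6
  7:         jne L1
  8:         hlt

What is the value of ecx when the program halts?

60

mov ecx, 0 → ecx=0
mov ebx, 0 → ebx=0
and ecx, 127 → ecx=0&127=0
add ecx, 10 → ecx=0+10=10
add ebx, 1 → ebx=0+1=1
cmp ebx, 6  (cmp 1,6)
jne L1: taken
and ecx, 127 → ecx=10&127=10
add ecx, 10 → ecx=10+10=20
add ebx, 1 → ebx=1+1=2
cmp ebx, 6  (cmp 2,6)
jne L1: taken
and ecx, 127 → ecx=20&127=20
add ecx, 10 → ecx=20+10=30
add ebx, 1 → ebx=2+1=3
cmp ebx, 6  (cmp 3,6)
jne L1: taken
and ecx, 127 → ecx=30&127=30
add ecx, 10 → ecx=30+10=40
add ebx, 1 → ebx=3+1=4
cmp ebx, 6  (cmp 4,6)
jne L1: taken
and ecx, 127 → ecx=40&127=40
add ecx, 10 → ecx=40+10=50
add ebx, 1 → ebx=4+1=5
cmp ebx, 6  (cmp 5,6)
jne L1: taken
and ecx, 127 → ecx=50&127=50
add ecx, 10 → ecx=50+10=60
add ebx, 1 → ebx=5+1=6
cmp ebx, 6  (cmp 6,6)
jne L1: not taken
halt.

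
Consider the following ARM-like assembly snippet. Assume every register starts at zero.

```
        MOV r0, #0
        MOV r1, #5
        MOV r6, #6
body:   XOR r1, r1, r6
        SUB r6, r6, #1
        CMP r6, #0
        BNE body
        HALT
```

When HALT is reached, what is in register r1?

2

after MOV r0, #0: r0=0
after MOV r1, #5: r1=5
after MOV r6, #6: r6=6
after XOR r1, r1, r6: r1=5^6=3
after SUB r6, r6, #1: r6=6-1=5
CMP r6, #0  (cmp 5,0)
BNE body: taken
after XOR r1, r1, r6: r1=3^5=6
after SUB r6, r6, #1: r6=5-1=4
CMP r6, #0  (cmp 4,0)
BNE body: taken
after XOR r1, r1, r6: r1=6^4=2
after SUB r6, r6, #1: r6=4-1=3
CMP r6, #0  (cmp 3,0)
BNE body: taken
after XOR r1, r1, r6: r1=2^3=1
after SUB r6, r6, #1: r6=3-1=2
CMP r6, #0  (cmp 2,0)
BNE body: taken
after XOR r1, r1, r6: r1=1^2=3
after SUB r6, r6, #1: r6=2-1=1
CMP r6, #0  (cmp 1,0)
BNE body: taken
after XOR r1, r1, r6: r1=3^1=2
after SUB r6, r6, #1: r6=1-1=0
CMP r6, #0  (cmp 0,0)
BNE body: not taken
halt.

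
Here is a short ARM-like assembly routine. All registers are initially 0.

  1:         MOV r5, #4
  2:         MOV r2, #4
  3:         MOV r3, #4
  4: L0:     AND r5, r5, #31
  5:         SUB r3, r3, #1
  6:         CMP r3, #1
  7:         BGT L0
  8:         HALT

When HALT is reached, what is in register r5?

r5=4
r2=4
r3=4
r5=4&31=4
r3=4-1=3
CMP r3, #1  (cmp 3,1)
BGT L0: taken
r5=4&31=4
r3=3-1=2
CMP r3, #1  (cmp 2,1)
BGT L0: taken
r5=4&31=4
r3=2-1=1
CMP r3, #1  (cmp 1,1)
BGT L0: not taken
halt.

4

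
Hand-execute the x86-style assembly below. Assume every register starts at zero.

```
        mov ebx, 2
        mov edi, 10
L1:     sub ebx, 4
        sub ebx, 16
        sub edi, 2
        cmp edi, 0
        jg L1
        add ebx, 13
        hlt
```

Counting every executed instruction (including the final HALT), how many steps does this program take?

29

mov ebx, 2 → ebx=2
mov edi, 10 → edi=10
sub ebx, 4 → ebx=2-4=-2
sub ebx, 16 → ebx=(-2)-16=-18
sub edi, 2 → edi=10-2=8
cmp edi, 0  (cmp 8,0)
jg L1: taken
sub ebx, 4 → ebx=(-18)-4=-22
sub ebx, 16 → ebx=(-22)-16=-38
sub edi, 2 → edi=8-2=6
cmp edi, 0  (cmp 6,0)
jg L1: taken
sub ebx, 4 → ebx=(-38)-4=-42
sub ebx, 16 → ebx=(-42)-16=-58
sub edi, 2 → edi=6-2=4
cmp edi, 0  (cmp 4,0)
jg L1: taken
sub ebx, 4 → ebx=(-58)-4=-62
sub ebx, 16 → ebx=(-62)-16=-78
sub edi, 2 → edi=4-2=2
cmp edi, 0  (cmp 2,0)
jg L1: taken
sub ebx, 4 → ebx=(-78)-4=-82
sub ebx, 16 → ebx=(-82)-16=-98
sub edi, 2 → edi=2-2=0
cmp edi, 0  (cmp 0,0)
jg L1: not taken
add ebx, 13 → ebx=(-98)+13=-85
halt.
Total executed instructions: 29.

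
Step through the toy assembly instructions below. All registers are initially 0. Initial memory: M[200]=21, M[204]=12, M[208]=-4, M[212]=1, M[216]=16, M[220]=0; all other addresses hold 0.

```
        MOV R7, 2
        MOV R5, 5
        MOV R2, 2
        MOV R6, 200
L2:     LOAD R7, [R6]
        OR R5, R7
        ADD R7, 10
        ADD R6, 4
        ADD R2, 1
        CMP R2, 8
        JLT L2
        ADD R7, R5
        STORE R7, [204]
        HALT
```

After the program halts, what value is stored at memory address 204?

7

MOV R7, 2 → R7=2
MOV R5, 5 → R5=5
MOV R2, 2 → R2=2
MOV R6, 200 → R6=200
LOAD R7, [R6] → R7=M[200]=21
OR R5, R7 → R5=5|21=21
ADD R7, 10 → R7=21+10=31
ADD R6, 4 → R6=200+4=204
ADD R2, 1 → R2=2+1=3
CMP R2, 8  (cmp 3,8)
JLT L2: taken
LOAD R7, [R6] → R7=M[204]=12
OR R5, R7 → R5=21|12=29
ADD R7, 10 → R7=12+10=22
ADD R6, 4 → R6=204+4=208
ADD R2, 1 → R2=3+1=4
CMP R2, 8  (cmp 4,8)
JLT L2: taken
LOAD R7, [R6] → R7=M[208]=-4
OR R5, R7 → R5=29|(-4)=-3
ADD R7, 10 → R7=(-4)+10=6
ADD R6, 4 → R6=208+4=212
ADD R2, 1 → R2=4+1=5
CMP R2, 8  (cmp 5,8)
JLT L2: taken
LOAD R7, [R6] → R7=M[212]=1
OR R5, R7 → R5=(-3)|1=-3
ADD R7, 10 → R7=1+10=11
ADD R6, 4 → R6=212+4=216
ADD R2, 1 → R2=5+1=6
CMP R2, 8  (cmp 6,8)
JLT L2: taken
LOAD R7, [R6] → R7=M[216]=16
OR R5, R7 → R5=(-3)|16=-3
ADD R7, 10 → R7=16+10=26
ADD R6, 4 → R6=216+4=220
ADD R2, 1 → R2=6+1=7
CMP R2, 8  (cmp 7,8)
JLT L2: taken
LOAD R7, [R6] → R7=M[220]=0
OR R5, R7 → R5=(-3)|0=-3
ADD R7, 10 → R7=0+10=10
ADD R6, 4 → R6=220+4=224
ADD R2, 1 → R2=7+1=8
CMP R2, 8  (cmp 8,8)
JLT L2: not taken
ADD R7, R5 → R7=10+(-3)=7
STORE R7, [204] → M[204]=7
halt.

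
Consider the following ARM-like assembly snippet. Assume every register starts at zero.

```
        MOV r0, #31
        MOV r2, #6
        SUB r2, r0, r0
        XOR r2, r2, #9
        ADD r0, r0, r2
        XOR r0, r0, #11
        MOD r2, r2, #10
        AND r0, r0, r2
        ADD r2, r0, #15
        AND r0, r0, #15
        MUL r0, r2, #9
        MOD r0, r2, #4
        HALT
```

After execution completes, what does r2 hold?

16

r0=31
r2=6
r2=31-31=0
r2=0^9=9
r0=31+9=40
r0=40^11=35
r2=9%10=9
r0=35&9=1
r2=1+15=16
r0=1&15=1
r0=16*9=144
r0=16%4=0
halt.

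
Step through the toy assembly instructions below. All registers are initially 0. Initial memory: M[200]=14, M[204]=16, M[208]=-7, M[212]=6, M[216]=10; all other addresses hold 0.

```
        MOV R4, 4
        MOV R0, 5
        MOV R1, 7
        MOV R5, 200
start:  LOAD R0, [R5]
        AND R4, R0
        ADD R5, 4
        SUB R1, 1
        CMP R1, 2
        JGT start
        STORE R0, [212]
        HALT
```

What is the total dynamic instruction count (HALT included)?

36

R4=4
R0=5
R1=7
R5=200
R0=M[200]=14
R4=4&14=4
R5=200+4=204
R1=7-1=6
CMP R1, 2  (cmp 6,2)
JGT start: taken
R0=M[204]=16
R4=4&16=0
R5=204+4=208
R1=6-1=5
CMP R1, 2  (cmp 5,2)
JGT start: taken
R0=M[208]=-7
R4=0&(-7)=0
R5=208+4=212
R1=5-1=4
CMP R1, 2  (cmp 4,2)
JGT start: taken
R0=M[212]=6
R4=0&6=0
R5=212+4=216
R1=4-1=3
CMP R1, 2  (cmp 3,2)
JGT start: taken
R0=M[216]=10
R4=0&10=0
R5=216+4=220
R1=3-1=2
CMP R1, 2  (cmp 2,2)
JGT start: not taken
STORE R0, [212] → M[212]=10
halt.
Total executed instructions: 36.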